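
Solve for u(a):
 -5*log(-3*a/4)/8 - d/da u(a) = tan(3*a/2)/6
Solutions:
 u(a) = C1 - 5*a*log(-a)/8 - 5*a*log(3)/8 + 5*a/8 + 5*a*log(2)/4 + log(cos(3*a/2))/9


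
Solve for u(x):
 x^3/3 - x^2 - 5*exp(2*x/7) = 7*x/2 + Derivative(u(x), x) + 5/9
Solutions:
 u(x) = C1 + x^4/12 - x^3/3 - 7*x^2/4 - 5*x/9 - 35*exp(2*x/7)/2


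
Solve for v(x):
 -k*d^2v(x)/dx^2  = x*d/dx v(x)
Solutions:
 v(x) = C1 + C2*sqrt(k)*erf(sqrt(2)*x*sqrt(1/k)/2)


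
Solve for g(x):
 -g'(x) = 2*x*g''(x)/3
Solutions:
 g(x) = C1 + C2/sqrt(x)


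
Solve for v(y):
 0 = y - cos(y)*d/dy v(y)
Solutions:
 v(y) = C1 + Integral(y/cos(y), y)


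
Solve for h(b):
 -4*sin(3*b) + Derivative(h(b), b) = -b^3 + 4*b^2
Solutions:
 h(b) = C1 - b^4/4 + 4*b^3/3 - 4*cos(3*b)/3


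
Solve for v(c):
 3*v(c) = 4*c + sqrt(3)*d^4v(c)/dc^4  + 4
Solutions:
 v(c) = C1*exp(-3^(1/8)*c) + C2*exp(3^(1/8)*c) + C3*sin(3^(1/8)*c) + C4*cos(3^(1/8)*c) + 4*c/3 + 4/3


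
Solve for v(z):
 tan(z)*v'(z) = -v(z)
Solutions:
 v(z) = C1/sin(z)


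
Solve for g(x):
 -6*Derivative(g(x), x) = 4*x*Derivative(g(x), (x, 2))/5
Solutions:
 g(x) = C1 + C2/x^(13/2)


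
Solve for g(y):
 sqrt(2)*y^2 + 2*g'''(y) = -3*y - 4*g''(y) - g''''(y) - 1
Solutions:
 g(y) = C1 + C2*y - sqrt(2)*y^4/48 + y^3*(-3 + sqrt(2))/24 + y^2/16 + (C3*sin(sqrt(3)*y) + C4*cos(sqrt(3)*y))*exp(-y)


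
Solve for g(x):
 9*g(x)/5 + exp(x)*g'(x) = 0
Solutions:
 g(x) = C1*exp(9*exp(-x)/5)


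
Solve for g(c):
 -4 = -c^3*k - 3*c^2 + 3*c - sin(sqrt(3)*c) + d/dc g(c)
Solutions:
 g(c) = C1 + c^4*k/4 + c^3 - 3*c^2/2 - 4*c - sqrt(3)*cos(sqrt(3)*c)/3


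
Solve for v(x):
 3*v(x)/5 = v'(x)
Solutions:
 v(x) = C1*exp(3*x/5)


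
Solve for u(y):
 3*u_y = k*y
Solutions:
 u(y) = C1 + k*y^2/6


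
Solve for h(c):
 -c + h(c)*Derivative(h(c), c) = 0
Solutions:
 h(c) = -sqrt(C1 + c^2)
 h(c) = sqrt(C1 + c^2)


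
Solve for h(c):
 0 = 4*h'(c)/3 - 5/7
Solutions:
 h(c) = C1 + 15*c/28


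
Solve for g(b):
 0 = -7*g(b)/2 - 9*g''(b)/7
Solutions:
 g(b) = C1*sin(7*sqrt(2)*b/6) + C2*cos(7*sqrt(2)*b/6)


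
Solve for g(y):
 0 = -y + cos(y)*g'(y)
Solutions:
 g(y) = C1 + Integral(y/cos(y), y)


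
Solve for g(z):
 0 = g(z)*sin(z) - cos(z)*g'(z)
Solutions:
 g(z) = C1/cos(z)


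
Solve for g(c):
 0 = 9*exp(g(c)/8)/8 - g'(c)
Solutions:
 g(c) = 8*log(-1/(C1 + 9*c)) + 48*log(2)


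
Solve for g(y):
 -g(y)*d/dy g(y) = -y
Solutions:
 g(y) = -sqrt(C1 + y^2)
 g(y) = sqrt(C1 + y^2)


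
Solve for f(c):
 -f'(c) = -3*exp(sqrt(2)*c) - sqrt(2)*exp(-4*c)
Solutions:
 f(c) = C1 + 3*sqrt(2)*exp(sqrt(2)*c)/2 - sqrt(2)*exp(-4*c)/4


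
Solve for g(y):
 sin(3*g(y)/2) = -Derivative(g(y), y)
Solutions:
 g(y) = -2*acos((-C1 - exp(3*y))/(C1 - exp(3*y)))/3 + 4*pi/3
 g(y) = 2*acos((-C1 - exp(3*y))/(C1 - exp(3*y)))/3


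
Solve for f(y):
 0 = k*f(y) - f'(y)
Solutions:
 f(y) = C1*exp(k*y)


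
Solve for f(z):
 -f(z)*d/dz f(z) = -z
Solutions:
 f(z) = -sqrt(C1 + z^2)
 f(z) = sqrt(C1 + z^2)


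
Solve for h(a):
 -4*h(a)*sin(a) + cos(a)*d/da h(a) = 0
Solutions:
 h(a) = C1/cos(a)^4


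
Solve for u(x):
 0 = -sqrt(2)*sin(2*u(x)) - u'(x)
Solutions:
 u(x) = pi - acos((-C1 - exp(4*sqrt(2)*x))/(C1 - exp(4*sqrt(2)*x)))/2
 u(x) = acos((-C1 - exp(4*sqrt(2)*x))/(C1 - exp(4*sqrt(2)*x)))/2


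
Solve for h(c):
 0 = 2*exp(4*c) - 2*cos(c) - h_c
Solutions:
 h(c) = C1 + exp(4*c)/2 - 2*sin(c)


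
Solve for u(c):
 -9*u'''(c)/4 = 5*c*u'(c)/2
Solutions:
 u(c) = C1 + Integral(C2*airyai(-30^(1/3)*c/3) + C3*airybi(-30^(1/3)*c/3), c)


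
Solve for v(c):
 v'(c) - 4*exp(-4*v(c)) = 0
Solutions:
 v(c) = log(-I*(C1 + 16*c)^(1/4))
 v(c) = log(I*(C1 + 16*c)^(1/4))
 v(c) = log(-(C1 + 16*c)^(1/4))
 v(c) = log(C1 + 16*c)/4


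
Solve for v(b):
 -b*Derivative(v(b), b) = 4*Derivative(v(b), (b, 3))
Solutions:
 v(b) = C1 + Integral(C2*airyai(-2^(1/3)*b/2) + C3*airybi(-2^(1/3)*b/2), b)


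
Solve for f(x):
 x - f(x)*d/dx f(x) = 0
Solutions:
 f(x) = -sqrt(C1 + x^2)
 f(x) = sqrt(C1 + x^2)


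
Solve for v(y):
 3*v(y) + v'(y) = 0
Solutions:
 v(y) = C1*exp(-3*y)


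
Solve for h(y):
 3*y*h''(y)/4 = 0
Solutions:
 h(y) = C1 + C2*y


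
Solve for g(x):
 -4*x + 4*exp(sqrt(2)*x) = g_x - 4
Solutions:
 g(x) = C1 - 2*x^2 + 4*x + 2*sqrt(2)*exp(sqrt(2)*x)


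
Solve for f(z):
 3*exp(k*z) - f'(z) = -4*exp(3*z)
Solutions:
 f(z) = C1 + 4*exp(3*z)/3 + 3*exp(k*z)/k


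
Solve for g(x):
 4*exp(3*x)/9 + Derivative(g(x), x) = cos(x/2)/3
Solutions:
 g(x) = C1 - 4*exp(3*x)/27 + 2*sin(x/2)/3


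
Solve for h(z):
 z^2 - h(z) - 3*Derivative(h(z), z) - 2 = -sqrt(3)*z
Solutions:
 h(z) = C1*exp(-z/3) + z^2 - 6*z + sqrt(3)*z - 3*sqrt(3) + 16


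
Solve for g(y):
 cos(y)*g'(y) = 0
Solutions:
 g(y) = C1


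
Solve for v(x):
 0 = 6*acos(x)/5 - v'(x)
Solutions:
 v(x) = C1 + 6*x*acos(x)/5 - 6*sqrt(1 - x^2)/5


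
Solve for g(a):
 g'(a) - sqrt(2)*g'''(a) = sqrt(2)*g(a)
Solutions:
 g(a) = C1*exp(3^(1/3)*a*(2^(5/6)*3^(1/3)/(sqrt(3)*sqrt(27 - sqrt(2)) + 9)^(1/3) + 2^(2/3)*(sqrt(3)*sqrt(27 - sqrt(2)) + 9)^(1/3))/12)*sin(3^(1/6)*a*(-3*2^(5/6)/(sqrt(3)*sqrt(27 - sqrt(2)) + 9)^(1/3) + 6^(2/3)*(sqrt(3)*sqrt(27 - sqrt(2)) + 9)^(1/3))/12) + C2*exp(3^(1/3)*a*(2^(5/6)*3^(1/3)/(sqrt(3)*sqrt(27 - sqrt(2)) + 9)^(1/3) + 2^(2/3)*(sqrt(3)*sqrt(27 - sqrt(2)) + 9)^(1/3))/12)*cos(3^(1/6)*a*(-3*2^(5/6)/(sqrt(3)*sqrt(27 - sqrt(2)) + 9)^(1/3) + 6^(2/3)*(sqrt(3)*sqrt(27 - sqrt(2)) + 9)^(1/3))/12) + C3*exp(-3^(1/3)*a*(2^(5/6)*3^(1/3)/(sqrt(3)*sqrt(27 - sqrt(2)) + 9)^(1/3) + 2^(2/3)*(sqrt(3)*sqrt(27 - sqrt(2)) + 9)^(1/3))/6)


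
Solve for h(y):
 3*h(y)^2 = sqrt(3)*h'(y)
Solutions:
 h(y) = -1/(C1 + sqrt(3)*y)


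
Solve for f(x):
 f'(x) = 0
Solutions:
 f(x) = C1


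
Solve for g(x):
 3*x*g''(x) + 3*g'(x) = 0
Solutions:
 g(x) = C1 + C2*log(x)


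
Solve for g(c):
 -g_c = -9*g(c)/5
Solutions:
 g(c) = C1*exp(9*c/5)


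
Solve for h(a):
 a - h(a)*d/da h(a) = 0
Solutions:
 h(a) = -sqrt(C1 + a^2)
 h(a) = sqrt(C1 + a^2)


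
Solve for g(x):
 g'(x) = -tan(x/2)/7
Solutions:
 g(x) = C1 + 2*log(cos(x/2))/7


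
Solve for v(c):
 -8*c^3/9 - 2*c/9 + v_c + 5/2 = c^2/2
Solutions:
 v(c) = C1 + 2*c^4/9 + c^3/6 + c^2/9 - 5*c/2


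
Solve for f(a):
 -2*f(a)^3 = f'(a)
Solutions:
 f(a) = -sqrt(2)*sqrt(-1/(C1 - 2*a))/2
 f(a) = sqrt(2)*sqrt(-1/(C1 - 2*a))/2


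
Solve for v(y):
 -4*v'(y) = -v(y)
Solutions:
 v(y) = C1*exp(y/4)


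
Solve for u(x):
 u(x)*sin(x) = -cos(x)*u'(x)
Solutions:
 u(x) = C1*cos(x)


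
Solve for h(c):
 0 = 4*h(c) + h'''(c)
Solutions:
 h(c) = C3*exp(-2^(2/3)*c) + (C1*sin(2^(2/3)*sqrt(3)*c/2) + C2*cos(2^(2/3)*sqrt(3)*c/2))*exp(2^(2/3)*c/2)


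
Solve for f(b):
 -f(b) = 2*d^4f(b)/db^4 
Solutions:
 f(b) = (C1*sin(2^(1/4)*b/2) + C2*cos(2^(1/4)*b/2))*exp(-2^(1/4)*b/2) + (C3*sin(2^(1/4)*b/2) + C4*cos(2^(1/4)*b/2))*exp(2^(1/4)*b/2)


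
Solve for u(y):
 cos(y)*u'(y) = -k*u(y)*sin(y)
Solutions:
 u(y) = C1*exp(k*log(cos(y)))


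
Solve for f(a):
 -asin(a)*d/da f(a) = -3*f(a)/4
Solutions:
 f(a) = C1*exp(3*Integral(1/asin(a), a)/4)


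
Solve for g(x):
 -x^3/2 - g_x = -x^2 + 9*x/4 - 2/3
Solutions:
 g(x) = C1 - x^4/8 + x^3/3 - 9*x^2/8 + 2*x/3


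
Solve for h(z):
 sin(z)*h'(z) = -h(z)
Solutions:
 h(z) = C1*sqrt(cos(z) + 1)/sqrt(cos(z) - 1)


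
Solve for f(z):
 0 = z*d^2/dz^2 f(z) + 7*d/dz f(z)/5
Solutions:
 f(z) = C1 + C2/z^(2/5)


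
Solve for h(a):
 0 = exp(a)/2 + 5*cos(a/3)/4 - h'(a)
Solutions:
 h(a) = C1 + exp(a)/2 + 15*sin(a/3)/4


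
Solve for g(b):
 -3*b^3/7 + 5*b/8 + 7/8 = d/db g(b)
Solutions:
 g(b) = C1 - 3*b^4/28 + 5*b^2/16 + 7*b/8


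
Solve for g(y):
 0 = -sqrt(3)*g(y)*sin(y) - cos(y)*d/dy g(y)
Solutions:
 g(y) = C1*cos(y)^(sqrt(3))


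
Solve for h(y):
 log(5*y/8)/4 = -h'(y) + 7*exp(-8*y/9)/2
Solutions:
 h(y) = C1 - y*log(y)/4 + y*(-log(5) + 1 + 3*log(2))/4 - 63*exp(-8*y/9)/16


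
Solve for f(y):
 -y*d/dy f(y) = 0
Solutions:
 f(y) = C1


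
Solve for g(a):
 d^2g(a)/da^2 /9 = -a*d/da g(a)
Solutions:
 g(a) = C1 + C2*erf(3*sqrt(2)*a/2)


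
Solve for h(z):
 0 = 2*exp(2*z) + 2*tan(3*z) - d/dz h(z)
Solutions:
 h(z) = C1 + exp(2*z) - 2*log(cos(3*z))/3


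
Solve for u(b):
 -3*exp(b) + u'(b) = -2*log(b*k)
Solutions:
 u(b) = C1 - 2*b*log(b*k) + 2*b + 3*exp(b)


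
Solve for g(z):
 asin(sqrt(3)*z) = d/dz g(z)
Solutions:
 g(z) = C1 + z*asin(sqrt(3)*z) + sqrt(3)*sqrt(1 - 3*z^2)/3


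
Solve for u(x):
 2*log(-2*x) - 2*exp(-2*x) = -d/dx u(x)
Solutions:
 u(x) = C1 - 2*x*log(-x) + 2*x*(1 - log(2)) - exp(-2*x)


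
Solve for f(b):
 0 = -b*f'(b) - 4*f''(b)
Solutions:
 f(b) = C1 + C2*erf(sqrt(2)*b/4)


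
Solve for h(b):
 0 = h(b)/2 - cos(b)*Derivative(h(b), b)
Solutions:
 h(b) = C1*(sin(b) + 1)^(1/4)/(sin(b) - 1)^(1/4)


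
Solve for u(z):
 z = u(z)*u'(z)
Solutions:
 u(z) = -sqrt(C1 + z^2)
 u(z) = sqrt(C1 + z^2)


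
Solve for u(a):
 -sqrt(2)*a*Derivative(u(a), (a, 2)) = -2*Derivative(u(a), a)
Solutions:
 u(a) = C1 + C2*a^(1 + sqrt(2))


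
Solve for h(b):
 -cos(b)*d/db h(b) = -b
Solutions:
 h(b) = C1 + Integral(b/cos(b), b)


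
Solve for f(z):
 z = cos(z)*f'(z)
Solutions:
 f(z) = C1 + Integral(z/cos(z), z)


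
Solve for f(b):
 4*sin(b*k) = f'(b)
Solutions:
 f(b) = C1 - 4*cos(b*k)/k


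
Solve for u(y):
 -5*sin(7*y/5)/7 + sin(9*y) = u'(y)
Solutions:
 u(y) = C1 + 25*cos(7*y/5)/49 - cos(9*y)/9


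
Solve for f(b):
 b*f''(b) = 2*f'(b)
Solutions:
 f(b) = C1 + C2*b^3


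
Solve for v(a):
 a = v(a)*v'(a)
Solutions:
 v(a) = -sqrt(C1 + a^2)
 v(a) = sqrt(C1 + a^2)


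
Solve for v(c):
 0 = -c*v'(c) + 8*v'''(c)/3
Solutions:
 v(c) = C1 + Integral(C2*airyai(3^(1/3)*c/2) + C3*airybi(3^(1/3)*c/2), c)


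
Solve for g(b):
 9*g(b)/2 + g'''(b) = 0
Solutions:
 g(b) = C3*exp(-6^(2/3)*b/2) + (C1*sin(3*2^(2/3)*3^(1/6)*b/4) + C2*cos(3*2^(2/3)*3^(1/6)*b/4))*exp(6^(2/3)*b/4)


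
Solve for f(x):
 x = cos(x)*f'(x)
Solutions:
 f(x) = C1 + Integral(x/cos(x), x)


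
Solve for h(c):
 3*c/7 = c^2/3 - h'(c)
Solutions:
 h(c) = C1 + c^3/9 - 3*c^2/14


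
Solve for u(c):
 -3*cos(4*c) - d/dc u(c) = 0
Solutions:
 u(c) = C1 - 3*sin(4*c)/4


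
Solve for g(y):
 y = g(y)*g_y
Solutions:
 g(y) = -sqrt(C1 + y^2)
 g(y) = sqrt(C1 + y^2)


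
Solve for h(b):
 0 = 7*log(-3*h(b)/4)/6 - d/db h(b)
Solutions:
 -6*Integral(1/(log(-_y) - 2*log(2) + log(3)), (_y, h(b)))/7 = C1 - b


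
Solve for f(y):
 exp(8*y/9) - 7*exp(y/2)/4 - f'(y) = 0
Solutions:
 f(y) = C1 + 9*exp(8*y/9)/8 - 7*exp(y/2)/2


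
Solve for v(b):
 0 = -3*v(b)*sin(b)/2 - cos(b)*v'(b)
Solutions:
 v(b) = C1*cos(b)^(3/2)


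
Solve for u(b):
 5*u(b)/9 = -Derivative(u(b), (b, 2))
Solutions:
 u(b) = C1*sin(sqrt(5)*b/3) + C2*cos(sqrt(5)*b/3)


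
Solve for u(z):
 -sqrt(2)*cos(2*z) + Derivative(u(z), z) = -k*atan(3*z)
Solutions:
 u(z) = C1 - k*(z*atan(3*z) - log(9*z^2 + 1)/6) + sqrt(2)*sin(2*z)/2


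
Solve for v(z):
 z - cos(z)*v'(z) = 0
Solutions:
 v(z) = C1 + Integral(z/cos(z), z)


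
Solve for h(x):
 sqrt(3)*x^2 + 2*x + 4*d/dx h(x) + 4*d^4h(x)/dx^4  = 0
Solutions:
 h(x) = C1 + C4*exp(-x) - sqrt(3)*x^3/12 - x^2/4 + (C2*sin(sqrt(3)*x/2) + C3*cos(sqrt(3)*x/2))*exp(x/2)


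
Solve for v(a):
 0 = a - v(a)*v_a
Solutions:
 v(a) = -sqrt(C1 + a^2)
 v(a) = sqrt(C1 + a^2)


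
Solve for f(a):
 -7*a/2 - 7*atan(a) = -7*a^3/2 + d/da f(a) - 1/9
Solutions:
 f(a) = C1 + 7*a^4/8 - 7*a^2/4 - 7*a*atan(a) + a/9 + 7*log(a^2 + 1)/2


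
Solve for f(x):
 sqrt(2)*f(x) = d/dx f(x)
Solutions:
 f(x) = C1*exp(sqrt(2)*x)


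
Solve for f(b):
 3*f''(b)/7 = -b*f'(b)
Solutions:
 f(b) = C1 + C2*erf(sqrt(42)*b/6)


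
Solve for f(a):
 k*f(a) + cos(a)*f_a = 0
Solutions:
 f(a) = C1*exp(k*(log(sin(a) - 1) - log(sin(a) + 1))/2)


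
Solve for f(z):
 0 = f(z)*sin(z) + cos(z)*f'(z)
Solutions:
 f(z) = C1*cos(z)


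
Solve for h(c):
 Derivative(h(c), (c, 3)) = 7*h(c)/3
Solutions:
 h(c) = C3*exp(3^(2/3)*7^(1/3)*c/3) + (C1*sin(3^(1/6)*7^(1/3)*c/2) + C2*cos(3^(1/6)*7^(1/3)*c/2))*exp(-3^(2/3)*7^(1/3)*c/6)


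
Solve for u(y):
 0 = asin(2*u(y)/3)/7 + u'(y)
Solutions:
 Integral(1/asin(2*_y/3), (_y, u(y))) = C1 - y/7


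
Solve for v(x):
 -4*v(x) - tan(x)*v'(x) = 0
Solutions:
 v(x) = C1/sin(x)^4


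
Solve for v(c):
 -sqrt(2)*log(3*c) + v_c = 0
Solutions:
 v(c) = C1 + sqrt(2)*c*log(c) - sqrt(2)*c + sqrt(2)*c*log(3)


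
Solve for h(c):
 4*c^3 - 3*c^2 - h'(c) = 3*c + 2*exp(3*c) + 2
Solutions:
 h(c) = C1 + c^4 - c^3 - 3*c^2/2 - 2*c - 2*exp(3*c)/3


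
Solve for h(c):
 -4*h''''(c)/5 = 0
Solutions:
 h(c) = C1 + C2*c + C3*c^2 + C4*c^3


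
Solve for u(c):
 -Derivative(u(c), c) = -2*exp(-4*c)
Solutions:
 u(c) = C1 - exp(-4*c)/2


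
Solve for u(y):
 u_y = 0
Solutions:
 u(y) = C1


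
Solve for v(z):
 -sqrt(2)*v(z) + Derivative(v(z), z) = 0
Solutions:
 v(z) = C1*exp(sqrt(2)*z)


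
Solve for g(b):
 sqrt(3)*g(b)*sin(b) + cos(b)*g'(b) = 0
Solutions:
 g(b) = C1*cos(b)^(sqrt(3))


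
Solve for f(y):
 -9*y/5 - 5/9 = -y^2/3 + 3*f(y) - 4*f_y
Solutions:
 f(y) = C1*exp(3*y/4) + y^2/9 - 41*y/135 - 239/405


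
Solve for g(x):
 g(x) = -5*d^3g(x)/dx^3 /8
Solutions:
 g(x) = C3*exp(-2*5^(2/3)*x/5) + (C1*sin(sqrt(3)*5^(2/3)*x/5) + C2*cos(sqrt(3)*5^(2/3)*x/5))*exp(5^(2/3)*x/5)


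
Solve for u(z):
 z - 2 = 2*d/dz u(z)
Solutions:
 u(z) = C1 + z^2/4 - z


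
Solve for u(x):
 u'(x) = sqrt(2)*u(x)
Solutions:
 u(x) = C1*exp(sqrt(2)*x)


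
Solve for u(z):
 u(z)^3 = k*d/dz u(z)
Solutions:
 u(z) = -sqrt(2)*sqrt(-k/(C1*k + z))/2
 u(z) = sqrt(2)*sqrt(-k/(C1*k + z))/2


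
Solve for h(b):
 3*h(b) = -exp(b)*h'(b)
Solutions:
 h(b) = C1*exp(3*exp(-b))


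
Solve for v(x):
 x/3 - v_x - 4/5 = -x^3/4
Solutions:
 v(x) = C1 + x^4/16 + x^2/6 - 4*x/5


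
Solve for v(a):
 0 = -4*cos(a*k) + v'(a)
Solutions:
 v(a) = C1 + 4*sin(a*k)/k


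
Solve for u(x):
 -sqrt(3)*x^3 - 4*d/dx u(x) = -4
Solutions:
 u(x) = C1 - sqrt(3)*x^4/16 + x


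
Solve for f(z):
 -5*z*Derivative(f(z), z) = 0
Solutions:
 f(z) = C1


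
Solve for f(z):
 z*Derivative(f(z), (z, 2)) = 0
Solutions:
 f(z) = C1 + C2*z


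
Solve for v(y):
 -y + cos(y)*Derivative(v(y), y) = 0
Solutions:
 v(y) = C1 + Integral(y/cos(y), y)


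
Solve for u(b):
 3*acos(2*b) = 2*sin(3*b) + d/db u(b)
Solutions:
 u(b) = C1 + 3*b*acos(2*b) - 3*sqrt(1 - 4*b^2)/2 + 2*cos(3*b)/3


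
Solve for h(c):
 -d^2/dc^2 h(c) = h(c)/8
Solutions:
 h(c) = C1*sin(sqrt(2)*c/4) + C2*cos(sqrt(2)*c/4)


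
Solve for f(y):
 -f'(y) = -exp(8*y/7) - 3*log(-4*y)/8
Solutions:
 f(y) = C1 + 3*y*log(-y)/8 + 3*y*(-1 + 2*log(2))/8 + 7*exp(8*y/7)/8


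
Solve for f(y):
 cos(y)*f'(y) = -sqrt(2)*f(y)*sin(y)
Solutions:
 f(y) = C1*cos(y)^(sqrt(2))


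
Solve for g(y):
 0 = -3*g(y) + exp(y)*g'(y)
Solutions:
 g(y) = C1*exp(-3*exp(-y))


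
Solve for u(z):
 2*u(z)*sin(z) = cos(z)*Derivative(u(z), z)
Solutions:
 u(z) = C1/cos(z)^2


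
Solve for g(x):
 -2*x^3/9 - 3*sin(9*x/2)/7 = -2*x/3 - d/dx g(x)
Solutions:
 g(x) = C1 + x^4/18 - x^2/3 - 2*cos(9*x/2)/21


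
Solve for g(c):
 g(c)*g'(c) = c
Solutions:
 g(c) = -sqrt(C1 + c^2)
 g(c) = sqrt(C1 + c^2)


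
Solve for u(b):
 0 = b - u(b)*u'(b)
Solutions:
 u(b) = -sqrt(C1 + b^2)
 u(b) = sqrt(C1 + b^2)


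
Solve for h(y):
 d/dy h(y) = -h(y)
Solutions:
 h(y) = C1*exp(-y)


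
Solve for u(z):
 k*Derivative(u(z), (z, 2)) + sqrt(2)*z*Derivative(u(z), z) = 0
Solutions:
 u(z) = C1 + C2*sqrt(k)*erf(2^(3/4)*z*sqrt(1/k)/2)


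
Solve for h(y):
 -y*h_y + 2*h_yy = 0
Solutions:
 h(y) = C1 + C2*erfi(y/2)


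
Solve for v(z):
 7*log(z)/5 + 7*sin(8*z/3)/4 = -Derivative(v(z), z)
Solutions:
 v(z) = C1 - 7*z*log(z)/5 + 7*z/5 + 21*cos(8*z/3)/32


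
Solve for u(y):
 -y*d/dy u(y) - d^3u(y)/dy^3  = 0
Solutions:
 u(y) = C1 + Integral(C2*airyai(-y) + C3*airybi(-y), y)


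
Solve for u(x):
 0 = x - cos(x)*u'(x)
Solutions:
 u(x) = C1 + Integral(x/cos(x), x)


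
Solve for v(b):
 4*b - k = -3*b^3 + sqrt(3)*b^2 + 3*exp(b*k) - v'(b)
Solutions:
 v(b) = C1 - 3*b^4/4 + sqrt(3)*b^3/3 - 2*b^2 + b*k + 3*exp(b*k)/k


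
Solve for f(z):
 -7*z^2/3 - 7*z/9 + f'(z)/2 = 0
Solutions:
 f(z) = C1 + 14*z^3/9 + 7*z^2/9


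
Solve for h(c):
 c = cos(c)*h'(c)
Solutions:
 h(c) = C1 + Integral(c/cos(c), c)


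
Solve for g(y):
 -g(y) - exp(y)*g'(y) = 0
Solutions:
 g(y) = C1*exp(exp(-y))


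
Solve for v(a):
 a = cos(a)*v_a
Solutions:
 v(a) = C1 + Integral(a/cos(a), a)


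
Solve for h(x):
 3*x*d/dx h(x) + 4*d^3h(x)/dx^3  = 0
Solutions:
 h(x) = C1 + Integral(C2*airyai(-6^(1/3)*x/2) + C3*airybi(-6^(1/3)*x/2), x)


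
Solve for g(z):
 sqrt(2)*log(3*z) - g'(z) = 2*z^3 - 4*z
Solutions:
 g(z) = C1 - z^4/2 + 2*z^2 + sqrt(2)*z*log(z) - sqrt(2)*z + sqrt(2)*z*log(3)


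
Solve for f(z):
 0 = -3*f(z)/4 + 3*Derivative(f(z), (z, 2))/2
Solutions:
 f(z) = C1*exp(-sqrt(2)*z/2) + C2*exp(sqrt(2)*z/2)


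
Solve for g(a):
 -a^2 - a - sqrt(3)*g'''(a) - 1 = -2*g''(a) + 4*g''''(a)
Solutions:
 g(a) = C1 + C2*a + C3*exp(a*(-sqrt(3) + sqrt(35))/8) + C4*exp(-a*(sqrt(3) + sqrt(35))/8) + a^4/24 + a^3*(1 + sqrt(3))/12 + a^2*(sqrt(3) + 13)/8


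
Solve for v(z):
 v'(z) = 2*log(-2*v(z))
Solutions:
 -Integral(1/(log(-_y) + log(2)), (_y, v(z)))/2 = C1 - z


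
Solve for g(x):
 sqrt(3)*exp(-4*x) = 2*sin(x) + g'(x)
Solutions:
 g(x) = C1 + 2*cos(x) - sqrt(3)*exp(-4*x)/4


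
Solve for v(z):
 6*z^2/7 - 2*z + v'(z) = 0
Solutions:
 v(z) = C1 - 2*z^3/7 + z^2


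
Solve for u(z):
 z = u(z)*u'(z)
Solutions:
 u(z) = -sqrt(C1 + z^2)
 u(z) = sqrt(C1 + z^2)


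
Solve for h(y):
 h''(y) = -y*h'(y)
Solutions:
 h(y) = C1 + C2*erf(sqrt(2)*y/2)


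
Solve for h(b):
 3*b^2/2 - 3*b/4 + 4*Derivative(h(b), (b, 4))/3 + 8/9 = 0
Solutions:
 h(b) = C1 + C2*b + C3*b^2 + C4*b^3 - b^6/320 + 3*b^5/640 - b^4/36


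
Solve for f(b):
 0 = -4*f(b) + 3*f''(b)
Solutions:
 f(b) = C1*exp(-2*sqrt(3)*b/3) + C2*exp(2*sqrt(3)*b/3)


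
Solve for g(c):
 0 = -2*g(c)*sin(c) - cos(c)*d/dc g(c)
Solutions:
 g(c) = C1*cos(c)^2


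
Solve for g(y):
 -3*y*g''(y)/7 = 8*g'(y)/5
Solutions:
 g(y) = C1 + C2/y^(41/15)


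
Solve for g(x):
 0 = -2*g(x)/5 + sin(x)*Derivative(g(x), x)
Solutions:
 g(x) = C1*(cos(x) - 1)^(1/5)/(cos(x) + 1)^(1/5)


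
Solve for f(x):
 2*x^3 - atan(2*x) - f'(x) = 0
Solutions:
 f(x) = C1 + x^4/2 - x*atan(2*x) + log(4*x^2 + 1)/4


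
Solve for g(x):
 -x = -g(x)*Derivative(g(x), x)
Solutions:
 g(x) = -sqrt(C1 + x^2)
 g(x) = sqrt(C1 + x^2)


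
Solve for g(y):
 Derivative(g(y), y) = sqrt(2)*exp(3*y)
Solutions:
 g(y) = C1 + sqrt(2)*exp(3*y)/3


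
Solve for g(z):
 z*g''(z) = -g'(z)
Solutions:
 g(z) = C1 + C2*log(z)


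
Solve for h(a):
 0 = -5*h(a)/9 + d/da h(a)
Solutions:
 h(a) = C1*exp(5*a/9)


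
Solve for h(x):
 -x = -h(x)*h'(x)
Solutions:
 h(x) = -sqrt(C1 + x^2)
 h(x) = sqrt(C1 + x^2)


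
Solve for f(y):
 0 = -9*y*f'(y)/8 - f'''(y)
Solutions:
 f(y) = C1 + Integral(C2*airyai(-3^(2/3)*y/2) + C3*airybi(-3^(2/3)*y/2), y)


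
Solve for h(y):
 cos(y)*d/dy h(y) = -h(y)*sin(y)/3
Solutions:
 h(y) = C1*cos(y)^(1/3)


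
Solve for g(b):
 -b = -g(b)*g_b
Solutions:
 g(b) = -sqrt(C1 + b^2)
 g(b) = sqrt(C1 + b^2)


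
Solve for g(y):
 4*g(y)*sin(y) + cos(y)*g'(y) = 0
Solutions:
 g(y) = C1*cos(y)^4


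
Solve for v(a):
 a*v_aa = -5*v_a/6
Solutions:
 v(a) = C1 + C2*a^(1/6)


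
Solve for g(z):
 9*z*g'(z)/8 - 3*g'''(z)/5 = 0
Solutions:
 g(z) = C1 + Integral(C2*airyai(15^(1/3)*z/2) + C3*airybi(15^(1/3)*z/2), z)


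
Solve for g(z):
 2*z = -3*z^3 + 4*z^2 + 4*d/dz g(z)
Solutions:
 g(z) = C1 + 3*z^4/16 - z^3/3 + z^2/4


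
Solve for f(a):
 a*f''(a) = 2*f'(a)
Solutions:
 f(a) = C1 + C2*a^3


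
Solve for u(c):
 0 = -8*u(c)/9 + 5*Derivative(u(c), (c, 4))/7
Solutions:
 u(c) = C1*exp(-sqrt(3)*5^(3/4)*56^(1/4)*c/15) + C2*exp(sqrt(3)*5^(3/4)*56^(1/4)*c/15) + C3*sin(sqrt(3)*5^(3/4)*56^(1/4)*c/15) + C4*cos(sqrt(3)*5^(3/4)*56^(1/4)*c/15)


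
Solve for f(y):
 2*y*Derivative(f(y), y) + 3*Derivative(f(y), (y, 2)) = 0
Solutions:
 f(y) = C1 + C2*erf(sqrt(3)*y/3)


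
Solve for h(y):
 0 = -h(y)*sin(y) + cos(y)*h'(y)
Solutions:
 h(y) = C1/cos(y)


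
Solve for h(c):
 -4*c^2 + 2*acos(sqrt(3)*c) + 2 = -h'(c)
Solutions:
 h(c) = C1 + 4*c^3/3 - 2*c*acos(sqrt(3)*c) - 2*c + 2*sqrt(3)*sqrt(1 - 3*c^2)/3


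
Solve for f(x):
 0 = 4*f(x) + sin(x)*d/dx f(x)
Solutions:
 f(x) = C1*(cos(x)^2 + 2*cos(x) + 1)/(cos(x)^2 - 2*cos(x) + 1)


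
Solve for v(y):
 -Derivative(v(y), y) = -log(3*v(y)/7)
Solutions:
 -Integral(1/(log(_y) - log(7) + log(3)), (_y, v(y))) = C1 - y


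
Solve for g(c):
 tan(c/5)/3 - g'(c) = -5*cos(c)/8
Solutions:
 g(c) = C1 - 5*log(cos(c/5))/3 + 5*sin(c)/8


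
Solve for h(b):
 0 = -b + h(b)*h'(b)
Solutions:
 h(b) = -sqrt(C1 + b^2)
 h(b) = sqrt(C1 + b^2)


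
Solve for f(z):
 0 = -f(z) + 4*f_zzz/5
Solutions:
 f(z) = C3*exp(10^(1/3)*z/2) + (C1*sin(10^(1/3)*sqrt(3)*z/4) + C2*cos(10^(1/3)*sqrt(3)*z/4))*exp(-10^(1/3)*z/4)


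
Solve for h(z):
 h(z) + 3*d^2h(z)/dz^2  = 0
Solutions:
 h(z) = C1*sin(sqrt(3)*z/3) + C2*cos(sqrt(3)*z/3)


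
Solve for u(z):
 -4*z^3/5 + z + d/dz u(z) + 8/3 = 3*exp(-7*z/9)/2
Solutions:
 u(z) = C1 + z^4/5 - z^2/2 - 8*z/3 - 27*exp(-7*z/9)/14


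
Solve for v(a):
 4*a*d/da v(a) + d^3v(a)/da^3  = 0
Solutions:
 v(a) = C1 + Integral(C2*airyai(-2^(2/3)*a) + C3*airybi(-2^(2/3)*a), a)


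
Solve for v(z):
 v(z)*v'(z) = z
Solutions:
 v(z) = -sqrt(C1 + z^2)
 v(z) = sqrt(C1 + z^2)


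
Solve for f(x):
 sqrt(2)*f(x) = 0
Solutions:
 f(x) = 0


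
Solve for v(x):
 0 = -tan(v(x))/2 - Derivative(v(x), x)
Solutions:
 v(x) = pi - asin(C1*exp(-x/2))
 v(x) = asin(C1*exp(-x/2))


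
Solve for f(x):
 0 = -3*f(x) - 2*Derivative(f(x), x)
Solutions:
 f(x) = C1*exp(-3*x/2)


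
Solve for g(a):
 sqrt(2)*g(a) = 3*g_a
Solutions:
 g(a) = C1*exp(sqrt(2)*a/3)


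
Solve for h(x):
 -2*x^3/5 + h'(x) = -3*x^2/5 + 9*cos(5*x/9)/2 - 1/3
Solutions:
 h(x) = C1 + x^4/10 - x^3/5 - x/3 + 81*sin(5*x/9)/10


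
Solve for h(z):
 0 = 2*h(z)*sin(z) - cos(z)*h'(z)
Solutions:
 h(z) = C1/cos(z)^2


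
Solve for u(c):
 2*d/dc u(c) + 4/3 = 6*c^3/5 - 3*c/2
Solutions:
 u(c) = C1 + 3*c^4/20 - 3*c^2/8 - 2*c/3


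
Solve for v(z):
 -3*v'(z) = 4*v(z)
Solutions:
 v(z) = C1*exp(-4*z/3)


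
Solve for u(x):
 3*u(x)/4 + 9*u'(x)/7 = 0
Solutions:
 u(x) = C1*exp(-7*x/12)


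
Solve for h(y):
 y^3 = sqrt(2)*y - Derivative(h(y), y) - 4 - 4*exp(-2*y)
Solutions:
 h(y) = C1 - y^4/4 + sqrt(2)*y^2/2 - 4*y + 2*exp(-2*y)


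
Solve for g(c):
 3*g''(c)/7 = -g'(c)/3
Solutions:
 g(c) = C1 + C2*exp(-7*c/9)


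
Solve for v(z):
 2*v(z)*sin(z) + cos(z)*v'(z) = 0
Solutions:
 v(z) = C1*cos(z)^2


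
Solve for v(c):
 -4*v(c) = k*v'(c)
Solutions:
 v(c) = C1*exp(-4*c/k)


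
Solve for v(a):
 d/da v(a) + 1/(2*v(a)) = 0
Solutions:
 v(a) = -sqrt(C1 - a)
 v(a) = sqrt(C1 - a)


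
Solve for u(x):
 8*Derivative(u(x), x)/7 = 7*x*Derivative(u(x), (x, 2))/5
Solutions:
 u(x) = C1 + C2*x^(89/49)


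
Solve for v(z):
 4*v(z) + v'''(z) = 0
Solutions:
 v(z) = C3*exp(-2^(2/3)*z) + (C1*sin(2^(2/3)*sqrt(3)*z/2) + C2*cos(2^(2/3)*sqrt(3)*z/2))*exp(2^(2/3)*z/2)


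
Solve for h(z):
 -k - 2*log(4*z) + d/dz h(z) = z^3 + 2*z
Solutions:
 h(z) = C1 + k*z + z^4/4 + z^2 + 2*z*log(z) - 2*z + z*log(16)


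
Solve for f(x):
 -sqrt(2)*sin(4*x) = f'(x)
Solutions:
 f(x) = C1 + sqrt(2)*cos(4*x)/4


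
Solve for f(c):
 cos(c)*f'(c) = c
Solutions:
 f(c) = C1 + Integral(c/cos(c), c)


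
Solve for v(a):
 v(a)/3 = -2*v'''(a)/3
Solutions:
 v(a) = C3*exp(-2^(2/3)*a/2) + (C1*sin(2^(2/3)*sqrt(3)*a/4) + C2*cos(2^(2/3)*sqrt(3)*a/4))*exp(2^(2/3)*a/4)


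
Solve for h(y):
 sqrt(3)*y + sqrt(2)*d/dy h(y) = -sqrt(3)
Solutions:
 h(y) = C1 - sqrt(6)*y^2/4 - sqrt(6)*y/2


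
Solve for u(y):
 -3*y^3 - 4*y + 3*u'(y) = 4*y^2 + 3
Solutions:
 u(y) = C1 + y^4/4 + 4*y^3/9 + 2*y^2/3 + y


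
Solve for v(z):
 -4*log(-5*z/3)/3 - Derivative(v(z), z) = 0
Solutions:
 v(z) = C1 - 4*z*log(-z)/3 + 4*z*(-log(5) + 1 + log(3))/3


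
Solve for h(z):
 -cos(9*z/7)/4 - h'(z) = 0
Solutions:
 h(z) = C1 - 7*sin(9*z/7)/36


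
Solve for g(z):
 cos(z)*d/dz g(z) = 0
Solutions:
 g(z) = C1


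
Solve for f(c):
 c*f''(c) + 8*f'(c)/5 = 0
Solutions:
 f(c) = C1 + C2/c^(3/5)


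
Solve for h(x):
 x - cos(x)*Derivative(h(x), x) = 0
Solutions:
 h(x) = C1 + Integral(x/cos(x), x)


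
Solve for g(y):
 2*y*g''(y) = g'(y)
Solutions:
 g(y) = C1 + C2*y^(3/2)


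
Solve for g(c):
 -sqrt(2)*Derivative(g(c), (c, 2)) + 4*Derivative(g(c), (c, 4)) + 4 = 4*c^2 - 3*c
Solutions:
 g(c) = C1 + C2*c + C3*exp(-2^(1/4)*c/2) + C4*exp(2^(1/4)*c/2) - sqrt(2)*c^4/6 + sqrt(2)*c^3/4 + c^2*(-8 + sqrt(2))


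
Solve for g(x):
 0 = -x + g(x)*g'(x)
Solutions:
 g(x) = -sqrt(C1 + x^2)
 g(x) = sqrt(C1 + x^2)


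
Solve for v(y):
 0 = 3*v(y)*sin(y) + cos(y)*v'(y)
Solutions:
 v(y) = C1*cos(y)^3


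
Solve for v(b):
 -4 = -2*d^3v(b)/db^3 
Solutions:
 v(b) = C1 + C2*b + C3*b^2 + b^3/3


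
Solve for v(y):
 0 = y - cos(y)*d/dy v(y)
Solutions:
 v(y) = C1 + Integral(y/cos(y), y)


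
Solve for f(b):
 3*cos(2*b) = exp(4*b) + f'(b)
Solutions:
 f(b) = C1 - exp(4*b)/4 + 3*sin(2*b)/2


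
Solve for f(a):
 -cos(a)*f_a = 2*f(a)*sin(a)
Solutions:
 f(a) = C1*cos(a)^2


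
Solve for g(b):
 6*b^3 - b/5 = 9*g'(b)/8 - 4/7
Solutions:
 g(b) = C1 + 4*b^4/3 - 4*b^2/45 + 32*b/63


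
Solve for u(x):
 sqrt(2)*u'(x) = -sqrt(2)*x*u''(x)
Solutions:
 u(x) = C1 + C2*log(x)


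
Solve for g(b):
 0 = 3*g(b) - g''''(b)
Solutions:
 g(b) = C1*exp(-3^(1/4)*b) + C2*exp(3^(1/4)*b) + C3*sin(3^(1/4)*b) + C4*cos(3^(1/4)*b)


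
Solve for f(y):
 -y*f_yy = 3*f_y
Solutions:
 f(y) = C1 + C2/y^2


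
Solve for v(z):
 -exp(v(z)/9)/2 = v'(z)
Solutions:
 v(z) = 9*log(1/(C1 + z)) + 9*log(18)


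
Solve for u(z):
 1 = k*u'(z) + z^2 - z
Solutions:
 u(z) = C1 - z^3/(3*k) + z^2/(2*k) + z/k


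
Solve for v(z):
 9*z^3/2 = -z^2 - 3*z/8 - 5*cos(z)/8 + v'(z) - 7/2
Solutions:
 v(z) = C1 + 9*z^4/8 + z^3/3 + 3*z^2/16 + 7*z/2 + 5*sin(z)/8


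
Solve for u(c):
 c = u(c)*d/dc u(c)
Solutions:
 u(c) = -sqrt(C1 + c^2)
 u(c) = sqrt(C1 + c^2)


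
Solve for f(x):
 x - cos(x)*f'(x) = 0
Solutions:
 f(x) = C1 + Integral(x/cos(x), x)


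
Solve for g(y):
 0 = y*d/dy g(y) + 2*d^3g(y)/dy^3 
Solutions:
 g(y) = C1 + Integral(C2*airyai(-2^(2/3)*y/2) + C3*airybi(-2^(2/3)*y/2), y)


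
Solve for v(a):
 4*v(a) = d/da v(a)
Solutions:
 v(a) = C1*exp(4*a)


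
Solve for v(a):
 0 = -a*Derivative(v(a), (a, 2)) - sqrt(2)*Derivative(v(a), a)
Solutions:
 v(a) = C1 + C2*a^(1 - sqrt(2))


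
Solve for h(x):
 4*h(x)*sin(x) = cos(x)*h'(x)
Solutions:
 h(x) = C1/cos(x)^4


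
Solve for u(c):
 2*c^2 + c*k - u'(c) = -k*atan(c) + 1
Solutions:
 u(c) = C1 + 2*c^3/3 + c^2*k/2 - c + k*(c*atan(c) - log(c^2 + 1)/2)


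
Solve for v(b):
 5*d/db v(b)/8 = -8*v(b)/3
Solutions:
 v(b) = C1*exp(-64*b/15)


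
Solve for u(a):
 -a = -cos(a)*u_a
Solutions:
 u(a) = C1 + Integral(a/cos(a), a)


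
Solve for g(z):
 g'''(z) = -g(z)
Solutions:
 g(z) = C3*exp(-z) + (C1*sin(sqrt(3)*z/2) + C2*cos(sqrt(3)*z/2))*exp(z/2)


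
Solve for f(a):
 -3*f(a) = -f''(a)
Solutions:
 f(a) = C1*exp(-sqrt(3)*a) + C2*exp(sqrt(3)*a)


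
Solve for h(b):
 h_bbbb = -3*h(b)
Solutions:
 h(b) = (C1*sin(sqrt(2)*3^(1/4)*b/2) + C2*cos(sqrt(2)*3^(1/4)*b/2))*exp(-sqrt(2)*3^(1/4)*b/2) + (C3*sin(sqrt(2)*3^(1/4)*b/2) + C4*cos(sqrt(2)*3^(1/4)*b/2))*exp(sqrt(2)*3^(1/4)*b/2)


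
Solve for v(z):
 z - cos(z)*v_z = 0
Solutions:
 v(z) = C1 + Integral(z/cos(z), z)


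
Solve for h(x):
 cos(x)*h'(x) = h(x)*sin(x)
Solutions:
 h(x) = C1/cos(x)


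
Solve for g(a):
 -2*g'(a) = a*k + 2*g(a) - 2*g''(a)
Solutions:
 g(a) = C1*exp(a*(1 - sqrt(5))/2) + C2*exp(a*(1 + sqrt(5))/2) - a*k/2 + k/2


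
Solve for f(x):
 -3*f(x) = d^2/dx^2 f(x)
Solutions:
 f(x) = C1*sin(sqrt(3)*x) + C2*cos(sqrt(3)*x)


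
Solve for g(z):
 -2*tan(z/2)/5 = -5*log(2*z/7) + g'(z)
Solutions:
 g(z) = C1 + 5*z*log(z) - 5*z*log(7) - 5*z + 5*z*log(2) + 4*log(cos(z/2))/5


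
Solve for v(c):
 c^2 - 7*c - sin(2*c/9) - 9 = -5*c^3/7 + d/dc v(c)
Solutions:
 v(c) = C1 + 5*c^4/28 + c^3/3 - 7*c^2/2 - 9*c + 9*cos(2*c/9)/2


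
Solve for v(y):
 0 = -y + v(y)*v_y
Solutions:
 v(y) = -sqrt(C1 + y^2)
 v(y) = sqrt(C1 + y^2)


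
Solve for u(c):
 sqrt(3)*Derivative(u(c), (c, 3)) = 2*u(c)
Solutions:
 u(c) = C3*exp(2^(1/3)*3^(5/6)*c/3) + (C1*sin(6^(1/3)*c/2) + C2*cos(6^(1/3)*c/2))*exp(-2^(1/3)*3^(5/6)*c/6)


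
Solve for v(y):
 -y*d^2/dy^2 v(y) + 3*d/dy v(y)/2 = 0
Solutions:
 v(y) = C1 + C2*y^(5/2)


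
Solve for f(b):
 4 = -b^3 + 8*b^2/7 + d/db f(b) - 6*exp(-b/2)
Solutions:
 f(b) = C1 + b^4/4 - 8*b^3/21 + 4*b - 12*exp(-b/2)


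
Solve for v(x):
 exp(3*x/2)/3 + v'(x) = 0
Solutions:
 v(x) = C1 - 2*exp(3*x/2)/9


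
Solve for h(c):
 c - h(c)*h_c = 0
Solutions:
 h(c) = -sqrt(C1 + c^2)
 h(c) = sqrt(C1 + c^2)


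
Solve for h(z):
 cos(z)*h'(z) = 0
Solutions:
 h(z) = C1


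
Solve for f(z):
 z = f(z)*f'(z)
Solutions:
 f(z) = -sqrt(C1 + z^2)
 f(z) = sqrt(C1 + z^2)


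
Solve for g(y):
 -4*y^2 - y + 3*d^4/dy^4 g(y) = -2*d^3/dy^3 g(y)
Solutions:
 g(y) = C1 + C2*y + C3*y^2 + C4*exp(-2*y/3) + y^5/30 - 11*y^4/48 + 11*y^3/8


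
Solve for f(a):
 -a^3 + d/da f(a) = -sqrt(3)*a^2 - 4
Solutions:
 f(a) = C1 + a^4/4 - sqrt(3)*a^3/3 - 4*a


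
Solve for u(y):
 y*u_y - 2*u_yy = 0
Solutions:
 u(y) = C1 + C2*erfi(y/2)


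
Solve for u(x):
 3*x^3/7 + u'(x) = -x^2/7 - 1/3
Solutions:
 u(x) = C1 - 3*x^4/28 - x^3/21 - x/3


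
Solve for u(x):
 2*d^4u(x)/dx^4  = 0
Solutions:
 u(x) = C1 + C2*x + C3*x^2 + C4*x^3


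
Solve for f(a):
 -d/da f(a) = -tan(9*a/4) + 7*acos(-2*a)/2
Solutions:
 f(a) = C1 - 7*a*acos(-2*a)/2 - 7*sqrt(1 - 4*a^2)/4 - 4*log(cos(9*a/4))/9


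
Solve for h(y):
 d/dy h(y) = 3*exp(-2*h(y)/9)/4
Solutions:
 h(y) = 9*log(-sqrt(C1 + 3*y)) - 9*log(6) + 9*log(2)/2
 h(y) = 9*log(C1 + 3*y)/2 - 9*log(6) + 9*log(2)/2


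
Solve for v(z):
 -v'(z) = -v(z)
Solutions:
 v(z) = C1*exp(z)


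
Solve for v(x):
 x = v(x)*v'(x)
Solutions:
 v(x) = -sqrt(C1 + x^2)
 v(x) = sqrt(C1 + x^2)


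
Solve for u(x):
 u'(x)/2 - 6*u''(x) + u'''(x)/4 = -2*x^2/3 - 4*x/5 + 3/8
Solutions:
 u(x) = C1 + C2*exp(x*(12 - sqrt(142))) + C3*exp(x*(sqrt(142) + 12)) - 4*x^3/9 - 84*x^2/5 - 24067*x/60


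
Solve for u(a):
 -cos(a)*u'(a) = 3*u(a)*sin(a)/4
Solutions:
 u(a) = C1*cos(a)^(3/4)


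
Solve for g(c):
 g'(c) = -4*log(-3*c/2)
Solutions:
 g(c) = C1 - 4*c*log(-c) + 4*c*(-log(3) + log(2) + 1)


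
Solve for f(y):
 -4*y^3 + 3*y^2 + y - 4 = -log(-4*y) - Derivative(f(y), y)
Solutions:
 f(y) = C1 + y^4 - y^3 - y^2/2 - y*log(-y) + y*(5 - 2*log(2))


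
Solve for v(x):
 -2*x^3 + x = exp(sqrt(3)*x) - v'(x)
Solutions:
 v(x) = C1 + x^4/2 - x^2/2 + sqrt(3)*exp(sqrt(3)*x)/3


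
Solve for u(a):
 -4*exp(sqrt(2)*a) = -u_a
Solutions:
 u(a) = C1 + 2*sqrt(2)*exp(sqrt(2)*a)


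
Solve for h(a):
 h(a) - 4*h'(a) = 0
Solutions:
 h(a) = C1*exp(a/4)


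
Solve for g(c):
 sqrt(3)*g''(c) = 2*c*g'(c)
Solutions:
 g(c) = C1 + C2*erfi(3^(3/4)*c/3)


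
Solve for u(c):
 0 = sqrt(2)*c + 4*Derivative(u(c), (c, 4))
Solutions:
 u(c) = C1 + C2*c + C3*c^2 + C4*c^3 - sqrt(2)*c^5/480


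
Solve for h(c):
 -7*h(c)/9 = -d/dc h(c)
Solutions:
 h(c) = C1*exp(7*c/9)


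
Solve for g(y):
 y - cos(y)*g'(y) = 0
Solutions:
 g(y) = C1 + Integral(y/cos(y), y)


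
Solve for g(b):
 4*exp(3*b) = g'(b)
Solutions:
 g(b) = C1 + 4*exp(3*b)/3


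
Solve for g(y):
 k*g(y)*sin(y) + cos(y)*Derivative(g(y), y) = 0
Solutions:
 g(y) = C1*exp(k*log(cos(y)))


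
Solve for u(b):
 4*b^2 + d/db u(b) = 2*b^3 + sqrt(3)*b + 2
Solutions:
 u(b) = C1 + b^4/2 - 4*b^3/3 + sqrt(3)*b^2/2 + 2*b


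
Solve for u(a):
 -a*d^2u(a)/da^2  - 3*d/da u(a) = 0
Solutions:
 u(a) = C1 + C2/a^2


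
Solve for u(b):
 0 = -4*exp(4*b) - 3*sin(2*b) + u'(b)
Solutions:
 u(b) = C1 + exp(4*b) - 3*cos(2*b)/2


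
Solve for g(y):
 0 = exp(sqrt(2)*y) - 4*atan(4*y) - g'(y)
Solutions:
 g(y) = C1 - 4*y*atan(4*y) + sqrt(2)*exp(sqrt(2)*y)/2 + log(16*y^2 + 1)/2


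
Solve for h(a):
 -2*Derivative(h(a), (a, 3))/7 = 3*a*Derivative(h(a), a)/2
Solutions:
 h(a) = C1 + Integral(C2*airyai(-42^(1/3)*a/2) + C3*airybi(-42^(1/3)*a/2), a)


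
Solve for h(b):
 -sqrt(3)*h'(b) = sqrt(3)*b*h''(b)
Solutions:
 h(b) = C1 + C2*log(b)


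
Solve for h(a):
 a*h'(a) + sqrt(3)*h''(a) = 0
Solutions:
 h(a) = C1 + C2*erf(sqrt(2)*3^(3/4)*a/6)


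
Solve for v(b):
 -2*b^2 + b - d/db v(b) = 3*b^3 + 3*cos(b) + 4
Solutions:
 v(b) = C1 - 3*b^4/4 - 2*b^3/3 + b^2/2 - 4*b - 3*sin(b)


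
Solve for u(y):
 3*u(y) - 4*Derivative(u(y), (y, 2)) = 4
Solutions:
 u(y) = C1*exp(-sqrt(3)*y/2) + C2*exp(sqrt(3)*y/2) + 4/3


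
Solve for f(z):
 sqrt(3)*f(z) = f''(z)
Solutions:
 f(z) = C1*exp(-3^(1/4)*z) + C2*exp(3^(1/4)*z)


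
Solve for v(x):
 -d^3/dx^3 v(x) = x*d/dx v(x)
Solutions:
 v(x) = C1 + Integral(C2*airyai(-x) + C3*airybi(-x), x)


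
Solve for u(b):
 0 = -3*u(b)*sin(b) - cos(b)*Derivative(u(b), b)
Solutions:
 u(b) = C1*cos(b)^3


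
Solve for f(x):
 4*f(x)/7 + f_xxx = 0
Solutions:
 f(x) = C3*exp(-14^(2/3)*x/7) + (C1*sin(14^(2/3)*sqrt(3)*x/14) + C2*cos(14^(2/3)*sqrt(3)*x/14))*exp(14^(2/3)*x/14)


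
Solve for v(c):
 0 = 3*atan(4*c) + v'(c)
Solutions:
 v(c) = C1 - 3*c*atan(4*c) + 3*log(16*c^2 + 1)/8


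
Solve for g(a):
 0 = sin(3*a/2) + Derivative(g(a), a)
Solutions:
 g(a) = C1 + 2*cos(3*a/2)/3


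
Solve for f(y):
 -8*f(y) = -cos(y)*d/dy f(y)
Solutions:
 f(y) = C1*(sin(y)^4 + 4*sin(y)^3 + 6*sin(y)^2 + 4*sin(y) + 1)/(sin(y)^4 - 4*sin(y)^3 + 6*sin(y)^2 - 4*sin(y) + 1)


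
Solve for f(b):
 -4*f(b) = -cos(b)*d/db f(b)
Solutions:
 f(b) = C1*(sin(b)^2 + 2*sin(b) + 1)/(sin(b)^2 - 2*sin(b) + 1)


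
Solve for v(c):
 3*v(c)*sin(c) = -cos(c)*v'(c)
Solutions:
 v(c) = C1*cos(c)^3


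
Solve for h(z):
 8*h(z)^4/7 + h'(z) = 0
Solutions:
 h(z) = 7^(1/3)*(1/(C1 + 24*z))^(1/3)
 h(z) = 7^(1/3)*(-3^(2/3) - 3*3^(1/6)*I)*(1/(C1 + 8*z))^(1/3)/6
 h(z) = 7^(1/3)*(-3^(2/3) + 3*3^(1/6)*I)*(1/(C1 + 8*z))^(1/3)/6


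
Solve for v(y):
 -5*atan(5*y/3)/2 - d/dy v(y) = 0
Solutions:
 v(y) = C1 - 5*y*atan(5*y/3)/2 + 3*log(25*y^2 + 9)/4


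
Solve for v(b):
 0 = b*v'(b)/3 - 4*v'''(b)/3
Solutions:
 v(b) = C1 + Integral(C2*airyai(2^(1/3)*b/2) + C3*airybi(2^(1/3)*b/2), b)


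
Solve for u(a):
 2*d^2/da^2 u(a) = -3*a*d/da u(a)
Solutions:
 u(a) = C1 + C2*erf(sqrt(3)*a/2)


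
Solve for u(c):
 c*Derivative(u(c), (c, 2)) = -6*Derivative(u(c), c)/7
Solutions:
 u(c) = C1 + C2*c^(1/7)


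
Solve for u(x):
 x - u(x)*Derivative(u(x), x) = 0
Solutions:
 u(x) = -sqrt(C1 + x^2)
 u(x) = sqrt(C1 + x^2)


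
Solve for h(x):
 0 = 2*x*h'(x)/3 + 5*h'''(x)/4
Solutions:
 h(x) = C1 + Integral(C2*airyai(-2*15^(2/3)*x/15) + C3*airybi(-2*15^(2/3)*x/15), x)


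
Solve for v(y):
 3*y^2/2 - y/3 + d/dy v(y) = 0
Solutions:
 v(y) = C1 - y^3/2 + y^2/6


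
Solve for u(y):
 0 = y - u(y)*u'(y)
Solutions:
 u(y) = -sqrt(C1 + y^2)
 u(y) = sqrt(C1 + y^2)


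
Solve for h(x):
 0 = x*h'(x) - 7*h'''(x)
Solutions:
 h(x) = C1 + Integral(C2*airyai(7^(2/3)*x/7) + C3*airybi(7^(2/3)*x/7), x)


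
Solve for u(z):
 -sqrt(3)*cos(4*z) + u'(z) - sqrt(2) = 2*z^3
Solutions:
 u(z) = C1 + z^4/2 + sqrt(2)*z + sqrt(3)*sin(4*z)/4


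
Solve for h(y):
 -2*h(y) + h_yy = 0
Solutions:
 h(y) = C1*exp(-sqrt(2)*y) + C2*exp(sqrt(2)*y)


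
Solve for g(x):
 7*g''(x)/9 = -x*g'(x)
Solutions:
 g(x) = C1 + C2*erf(3*sqrt(14)*x/14)


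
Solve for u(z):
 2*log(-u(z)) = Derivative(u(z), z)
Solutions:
 -li(-u(z)) = C1 + 2*z


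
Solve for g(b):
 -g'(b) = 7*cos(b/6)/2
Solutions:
 g(b) = C1 - 21*sin(b/6)


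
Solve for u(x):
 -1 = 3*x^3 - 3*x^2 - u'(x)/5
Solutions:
 u(x) = C1 + 15*x^4/4 - 5*x^3 + 5*x


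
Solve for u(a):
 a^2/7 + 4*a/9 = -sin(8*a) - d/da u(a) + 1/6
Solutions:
 u(a) = C1 - a^3/21 - 2*a^2/9 + a/6 + cos(8*a)/8


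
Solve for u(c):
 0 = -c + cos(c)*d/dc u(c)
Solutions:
 u(c) = C1 + Integral(c/cos(c), c)


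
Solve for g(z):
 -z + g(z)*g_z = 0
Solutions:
 g(z) = -sqrt(C1 + z^2)
 g(z) = sqrt(C1 + z^2)


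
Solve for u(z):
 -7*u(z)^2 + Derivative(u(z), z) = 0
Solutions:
 u(z) = -1/(C1 + 7*z)


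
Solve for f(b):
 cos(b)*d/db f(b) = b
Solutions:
 f(b) = C1 + Integral(b/cos(b), b)


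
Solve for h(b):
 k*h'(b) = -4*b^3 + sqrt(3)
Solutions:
 h(b) = C1 - b^4/k + sqrt(3)*b/k


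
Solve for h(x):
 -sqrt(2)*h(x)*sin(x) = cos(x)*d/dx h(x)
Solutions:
 h(x) = C1*cos(x)^(sqrt(2))


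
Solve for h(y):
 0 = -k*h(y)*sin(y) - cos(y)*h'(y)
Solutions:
 h(y) = C1*exp(k*log(cos(y)))


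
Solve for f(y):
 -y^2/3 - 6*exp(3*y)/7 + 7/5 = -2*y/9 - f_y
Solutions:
 f(y) = C1 + y^3/9 - y^2/9 - 7*y/5 + 2*exp(3*y)/7


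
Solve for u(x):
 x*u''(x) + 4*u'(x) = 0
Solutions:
 u(x) = C1 + C2/x^3


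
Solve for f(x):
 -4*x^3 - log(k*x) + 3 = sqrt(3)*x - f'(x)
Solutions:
 f(x) = C1 + x^4 + sqrt(3)*x^2/2 + x*log(k*x) - 4*x


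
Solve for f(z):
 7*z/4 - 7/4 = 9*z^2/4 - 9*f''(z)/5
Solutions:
 f(z) = C1 + C2*z + 5*z^4/48 - 35*z^3/216 + 35*z^2/72


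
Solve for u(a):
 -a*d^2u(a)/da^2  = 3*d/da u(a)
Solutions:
 u(a) = C1 + C2/a^2


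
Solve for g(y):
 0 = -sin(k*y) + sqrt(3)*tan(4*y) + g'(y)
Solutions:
 g(y) = C1 + Piecewise((-cos(k*y)/k, Ne(k, 0)), (0, True)) + sqrt(3)*log(cos(4*y))/4


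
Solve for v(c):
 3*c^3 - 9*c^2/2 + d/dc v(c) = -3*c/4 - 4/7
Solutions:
 v(c) = C1 - 3*c^4/4 + 3*c^3/2 - 3*c^2/8 - 4*c/7


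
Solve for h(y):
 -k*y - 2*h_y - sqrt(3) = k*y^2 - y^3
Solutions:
 h(y) = C1 - k*y^3/6 - k*y^2/4 + y^4/8 - sqrt(3)*y/2


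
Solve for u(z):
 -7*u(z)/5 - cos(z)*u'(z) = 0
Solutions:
 u(z) = C1*(sin(z) - 1)^(7/10)/(sin(z) + 1)^(7/10)


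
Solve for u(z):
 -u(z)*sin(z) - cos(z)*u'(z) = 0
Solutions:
 u(z) = C1*cos(z)


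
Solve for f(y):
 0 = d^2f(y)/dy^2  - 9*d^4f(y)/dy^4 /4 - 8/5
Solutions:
 f(y) = C1 + C2*y + C3*exp(-2*y/3) + C4*exp(2*y/3) + 4*y^2/5


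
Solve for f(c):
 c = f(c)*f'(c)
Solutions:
 f(c) = -sqrt(C1 + c^2)
 f(c) = sqrt(C1 + c^2)


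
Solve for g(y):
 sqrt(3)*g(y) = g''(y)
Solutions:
 g(y) = C1*exp(-3^(1/4)*y) + C2*exp(3^(1/4)*y)


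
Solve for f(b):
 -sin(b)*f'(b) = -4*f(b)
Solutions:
 f(b) = C1*(cos(b)^2 - 2*cos(b) + 1)/(cos(b)^2 + 2*cos(b) + 1)


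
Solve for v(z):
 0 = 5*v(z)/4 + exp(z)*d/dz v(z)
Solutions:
 v(z) = C1*exp(5*exp(-z)/4)
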